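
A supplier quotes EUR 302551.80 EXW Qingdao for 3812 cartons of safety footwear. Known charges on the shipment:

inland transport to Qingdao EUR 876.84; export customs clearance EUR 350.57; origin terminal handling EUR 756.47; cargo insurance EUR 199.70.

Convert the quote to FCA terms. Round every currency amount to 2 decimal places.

Not relevant to the conversion: insurance, origin terminal — on the buyer under both terms; not part of either seller's price.
From EXW to FCA, the seller additionally bears: inland to port, export clearance.
FCA price = 302551.80 + 876.84 + 350.57 = 303779.21

FCA price: EUR 303779.21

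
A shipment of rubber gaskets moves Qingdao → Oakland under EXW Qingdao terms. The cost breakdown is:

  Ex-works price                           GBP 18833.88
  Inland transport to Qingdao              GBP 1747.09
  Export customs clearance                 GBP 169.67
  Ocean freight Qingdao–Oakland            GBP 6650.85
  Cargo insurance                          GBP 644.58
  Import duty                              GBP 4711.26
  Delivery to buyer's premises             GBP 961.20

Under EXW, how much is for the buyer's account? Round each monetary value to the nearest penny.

EXW: the seller makes goods available at their premises; the buyer bears all onward costs.
Seller's account: goods 18833.88 = 18833.88
Buyer's account: inland to port 1747.09 + export clearance 169.67 + freight 6650.85 + insurance 644.58 + duty 4711.26 + delivery 961.20 = 14884.65

Buyer's account: GBP 14884.65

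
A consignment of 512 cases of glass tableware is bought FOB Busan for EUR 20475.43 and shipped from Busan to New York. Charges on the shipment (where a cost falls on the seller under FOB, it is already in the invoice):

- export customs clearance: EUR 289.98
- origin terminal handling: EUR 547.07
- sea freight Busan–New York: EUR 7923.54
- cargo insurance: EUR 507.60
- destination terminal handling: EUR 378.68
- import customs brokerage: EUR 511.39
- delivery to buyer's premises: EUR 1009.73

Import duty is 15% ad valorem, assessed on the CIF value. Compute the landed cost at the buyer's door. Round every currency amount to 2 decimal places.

FOB: the seller bears costs until goods are on board at the origin port; the buyer bears freight, insurance and all costs thereafter.
Already in the invoice (seller's account under FOB): export clearance, origin terminal — exclude.
CIF value = FOB price + freight + insurance = 20475.43 + 7923.54 + 507.60 = 28906.57
Import duty = 28906.57 × 15% = 4335.99
Buyer bears: freight 7923.54 + insurance 507.60 + destination terminal 378.68 + brokerage 511.39 + delivery 1009.73 + duty 4335.99 = 14666.93
Landed cost = invoice 20475.43 + 14666.93 = 35142.36

Total landed cost: EUR 35142.36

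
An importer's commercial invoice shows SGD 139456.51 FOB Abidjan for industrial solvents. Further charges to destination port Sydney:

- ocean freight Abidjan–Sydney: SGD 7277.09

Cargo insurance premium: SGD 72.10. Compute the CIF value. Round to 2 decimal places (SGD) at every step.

CIF value: SGD 146805.70

CIF = FOB price + freight + insurance
CIF = 139456.51 + 7277.09 + 72.10 = 146805.70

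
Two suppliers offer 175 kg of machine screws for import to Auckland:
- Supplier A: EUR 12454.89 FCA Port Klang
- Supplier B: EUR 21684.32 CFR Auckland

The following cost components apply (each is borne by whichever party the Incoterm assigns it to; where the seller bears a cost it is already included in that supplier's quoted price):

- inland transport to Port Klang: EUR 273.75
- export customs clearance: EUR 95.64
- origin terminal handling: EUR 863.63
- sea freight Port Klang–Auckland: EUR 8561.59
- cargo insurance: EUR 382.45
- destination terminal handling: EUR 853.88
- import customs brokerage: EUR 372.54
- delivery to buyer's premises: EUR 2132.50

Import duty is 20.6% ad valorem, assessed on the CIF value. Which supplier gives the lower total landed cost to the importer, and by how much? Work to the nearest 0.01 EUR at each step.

Supplier B is cheaper by EUR 236.13

Supplier A (FCA):
CIF value = FCA price + origin terminal + freight + insurance = 12454.89 + 863.63 + 8561.59 + 382.45 = 22262.56
Import duty = 22262.56 × 20.6% = 4586.09
Buyer bears (A): 863.63 + 8561.59 + 382.45 + 853.88 + 372.54 + 2132.50 = 13166.59
Landed cost (A) = invoice 12454.89 + 13166.59 + duty 4586.09 = 30207.57
Supplier B (CFR):
CIF value = CFR price + insurance = 21684.32 + 382.45 = 22066.77
Import duty = 22066.77 × 20.6% = 4545.75
Buyer bears (B): 382.45 + 853.88 + 372.54 + 2132.50 = 3741.37
Landed cost (B) = invoice 21684.32 + 3741.37 + duty 4545.75 = 29971.44
Difference = |30207.57 − 29971.44| = 236.13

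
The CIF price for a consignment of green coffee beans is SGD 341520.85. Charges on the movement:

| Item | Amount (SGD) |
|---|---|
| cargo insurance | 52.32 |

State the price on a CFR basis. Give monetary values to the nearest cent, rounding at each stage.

CFR price: SGD 341468.53

From CIF to CFR, the seller no longer bears: insurance.
CFR price = 341520.85 − 52.32 = 341468.53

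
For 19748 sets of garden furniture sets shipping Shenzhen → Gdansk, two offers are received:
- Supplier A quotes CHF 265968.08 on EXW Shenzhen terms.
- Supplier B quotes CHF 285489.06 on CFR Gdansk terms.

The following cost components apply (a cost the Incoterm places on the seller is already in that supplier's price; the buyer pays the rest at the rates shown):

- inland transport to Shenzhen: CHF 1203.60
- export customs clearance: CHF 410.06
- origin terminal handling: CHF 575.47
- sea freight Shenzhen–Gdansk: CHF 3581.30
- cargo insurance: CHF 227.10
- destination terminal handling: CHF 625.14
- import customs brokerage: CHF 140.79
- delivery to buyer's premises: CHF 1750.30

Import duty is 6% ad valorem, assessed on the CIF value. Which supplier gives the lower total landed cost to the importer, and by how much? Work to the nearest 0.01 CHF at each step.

Supplier A is cheaper by CHF 14575.58

Supplier A (EXW):
CIF value = EXW price + inland to port + export clearance + origin terminal + freight + insurance = 265968.08 + 1203.60 + 410.06 + 575.47 + 3581.30 + 227.10 = 271965.61
Import duty = 271965.61 × 6% = 16317.94
Buyer bears (A): 1203.60 + 410.06 + 575.47 + 3581.30 + 227.10 + 625.14 + 140.79 + 1750.30 = 8513.76
Landed cost (A) = invoice 265968.08 + 8513.76 + duty 16317.94 = 290799.78
Supplier B (CFR):
CIF value = CFR price + insurance = 285489.06 + 227.10 = 285716.16
Import duty = 285716.16 × 6% = 17142.97
Buyer bears (B): 227.10 + 625.14 + 140.79 + 1750.30 = 2743.33
Landed cost (B) = invoice 285489.06 + 2743.33 + duty 17142.97 = 305375.36
Difference = |290799.78 − 305375.36| = 14575.58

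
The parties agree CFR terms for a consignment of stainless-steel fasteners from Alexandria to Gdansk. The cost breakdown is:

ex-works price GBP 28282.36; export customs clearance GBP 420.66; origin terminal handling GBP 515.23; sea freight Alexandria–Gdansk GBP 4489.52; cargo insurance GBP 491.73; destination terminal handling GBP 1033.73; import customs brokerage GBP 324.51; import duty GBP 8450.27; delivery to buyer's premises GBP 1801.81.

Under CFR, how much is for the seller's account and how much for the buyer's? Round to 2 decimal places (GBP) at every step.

CFR: the seller pays costs through ocean freight to the destination port, but not insurance.
Seller's account: goods 28282.36 + export clearance 420.66 + origin terminal 515.23 + freight 4489.52 = 33707.77
Buyer's account: insurance 491.73 + destination terminal 1033.73 + brokerage 324.51 + duty 8450.27 + delivery 1801.81 = 12102.05

Seller: GBP 33707.77; buyer: GBP 12102.05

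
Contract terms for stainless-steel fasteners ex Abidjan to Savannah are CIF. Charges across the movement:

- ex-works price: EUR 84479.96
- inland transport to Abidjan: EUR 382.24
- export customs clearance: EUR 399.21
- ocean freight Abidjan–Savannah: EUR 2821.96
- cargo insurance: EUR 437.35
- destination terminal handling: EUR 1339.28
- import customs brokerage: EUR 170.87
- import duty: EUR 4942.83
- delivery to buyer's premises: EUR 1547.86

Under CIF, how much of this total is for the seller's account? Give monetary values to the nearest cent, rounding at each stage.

CIF: the seller pays costs through ocean freight and marine insurance to the destination port.
Seller's account: goods 84479.96 + inland to port 382.24 + export clearance 399.21 + freight 2821.96 + insurance 437.35 = 88520.72
Buyer's account: destination terminal 1339.28 + brokerage 170.87 + duty 4942.83 + delivery 1547.86 = 8000.84

Seller's account: EUR 88520.72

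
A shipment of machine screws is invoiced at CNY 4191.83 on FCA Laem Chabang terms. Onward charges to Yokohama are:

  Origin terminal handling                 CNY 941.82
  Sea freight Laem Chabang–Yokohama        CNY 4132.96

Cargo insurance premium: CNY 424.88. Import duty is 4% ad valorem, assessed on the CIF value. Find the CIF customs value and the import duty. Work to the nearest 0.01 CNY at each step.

CIF value: CNY 9691.49; import duty: CNY 387.66

CIF = FCA price + pre-shipment costs + freight + insurance
CIF = 4191.83 + 941.82 + 4132.96 + 424.88 = 9691.49
Import duty = 9691.49 × 4% = 387.66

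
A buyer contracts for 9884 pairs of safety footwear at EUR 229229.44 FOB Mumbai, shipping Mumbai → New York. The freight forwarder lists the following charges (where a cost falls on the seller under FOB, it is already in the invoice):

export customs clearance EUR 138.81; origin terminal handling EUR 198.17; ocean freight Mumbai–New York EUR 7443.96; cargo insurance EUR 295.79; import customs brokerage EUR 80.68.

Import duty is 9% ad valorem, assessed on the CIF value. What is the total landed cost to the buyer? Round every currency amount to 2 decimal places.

Total landed cost: EUR 258377.10

FOB: the seller bears costs until goods are on board at the origin port; the buyer bears freight, insurance and all costs thereafter.
Already in the invoice (seller's account under FOB): export clearance, origin terminal — exclude.
CIF value = FOB price + freight + insurance = 229229.44 + 7443.96 + 295.79 = 236969.19
Import duty = 236969.19 × 9% = 21327.23
Buyer bears: freight 7443.96 + insurance 295.79 + brokerage 80.68 + duty 21327.23 = 29147.66
Landed cost = invoice 229229.44 + 29147.66 = 258377.10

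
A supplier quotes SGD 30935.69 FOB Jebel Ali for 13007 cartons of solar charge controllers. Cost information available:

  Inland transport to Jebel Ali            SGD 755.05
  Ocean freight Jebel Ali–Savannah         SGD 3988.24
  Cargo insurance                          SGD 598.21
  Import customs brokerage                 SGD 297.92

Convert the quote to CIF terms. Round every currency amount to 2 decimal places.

Not relevant to the conversion: inland to port — on the seller under both FOB and CIF; already in the FOB price and stays in the CIF price. brokerage — on the buyer under both terms; not part of either seller's price.
From FOB to CIF, the seller additionally bears: freight, insurance.
CIF price = 30935.69 + 3988.24 + 598.21 = 35522.14

CIF price: SGD 35522.14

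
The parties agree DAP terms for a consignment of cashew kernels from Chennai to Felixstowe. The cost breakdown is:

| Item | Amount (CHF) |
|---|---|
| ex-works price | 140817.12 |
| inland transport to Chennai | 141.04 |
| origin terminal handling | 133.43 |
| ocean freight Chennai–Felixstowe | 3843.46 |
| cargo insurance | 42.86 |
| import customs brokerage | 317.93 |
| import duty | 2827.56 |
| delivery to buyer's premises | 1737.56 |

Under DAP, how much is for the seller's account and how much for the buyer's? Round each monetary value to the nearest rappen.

Seller: CHF 146715.47; buyer: CHF 3145.49

DAP: the seller bears all costs to the named destination except import duty and clearance.
Seller's account: goods 140817.12 + inland to port 141.04 + origin terminal 133.43 + freight 3843.46 + insurance 42.86 + delivery 1737.56 = 146715.47
Buyer's account: brokerage 317.93 + duty 2827.56 = 3145.49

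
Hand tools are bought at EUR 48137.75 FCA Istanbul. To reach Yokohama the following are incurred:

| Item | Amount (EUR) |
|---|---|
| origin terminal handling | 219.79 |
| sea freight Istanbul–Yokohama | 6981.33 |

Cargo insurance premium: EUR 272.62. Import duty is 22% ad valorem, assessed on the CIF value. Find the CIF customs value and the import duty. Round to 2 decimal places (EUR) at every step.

CIF value: EUR 55611.49; import duty: EUR 12234.53

CIF = FCA price + pre-shipment costs + freight + insurance
CIF = 48137.75 + 219.79 + 6981.33 + 272.62 = 55611.49
Import duty = 55611.49 × 22% = 12234.53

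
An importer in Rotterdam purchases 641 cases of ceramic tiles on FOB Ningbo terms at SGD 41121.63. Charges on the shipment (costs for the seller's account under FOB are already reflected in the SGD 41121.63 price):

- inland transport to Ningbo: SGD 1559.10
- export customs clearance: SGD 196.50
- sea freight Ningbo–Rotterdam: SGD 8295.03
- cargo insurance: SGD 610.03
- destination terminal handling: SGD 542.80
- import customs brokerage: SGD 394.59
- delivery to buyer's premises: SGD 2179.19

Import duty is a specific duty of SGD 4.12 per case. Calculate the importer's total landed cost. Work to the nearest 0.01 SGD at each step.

FOB: the seller bears costs until goods are on board at the origin port; the buyer bears freight, insurance and all costs thereafter.
Already in the invoice (seller's account under FOB): inland to port, export clearance — exclude.
CIF value = FOB price + freight + insurance = 41121.63 + 8295.03 + 610.03 = 50026.69
Import duty = 641 × 4.12 = 2640.92
Buyer bears: freight 8295.03 + insurance 610.03 + destination terminal 542.80 + brokerage 394.59 + delivery 2179.19 + duty 2640.92 = 14662.56
Landed cost = invoice 41121.63 + 14662.56 = 55784.19

Total landed cost: SGD 55784.19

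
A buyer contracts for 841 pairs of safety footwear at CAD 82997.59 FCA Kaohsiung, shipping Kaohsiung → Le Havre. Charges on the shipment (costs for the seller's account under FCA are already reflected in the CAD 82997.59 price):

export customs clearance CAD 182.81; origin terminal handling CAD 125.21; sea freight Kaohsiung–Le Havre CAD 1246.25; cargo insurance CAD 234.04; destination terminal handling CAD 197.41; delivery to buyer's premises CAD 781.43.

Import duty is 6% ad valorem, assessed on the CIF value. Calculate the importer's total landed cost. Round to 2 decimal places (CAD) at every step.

FCA: the seller delivers export-cleared goods to the carrier; the buyer bears costs from that point.
Already in the invoice (seller's account under FCA): export clearance — exclude.
CIF value = FCA price + origin terminal + freight + insurance = 82997.59 + 125.21 + 1246.25 + 234.04 = 84603.09
Import duty = 84603.09 × 6% = 5076.19
Buyer bears: origin terminal 125.21 + freight 1246.25 + insurance 234.04 + destination terminal 197.41 + delivery 781.43 + duty 5076.19 = 7660.53
Landed cost = invoice 82997.59 + 7660.53 = 90658.12

Total landed cost: CAD 90658.12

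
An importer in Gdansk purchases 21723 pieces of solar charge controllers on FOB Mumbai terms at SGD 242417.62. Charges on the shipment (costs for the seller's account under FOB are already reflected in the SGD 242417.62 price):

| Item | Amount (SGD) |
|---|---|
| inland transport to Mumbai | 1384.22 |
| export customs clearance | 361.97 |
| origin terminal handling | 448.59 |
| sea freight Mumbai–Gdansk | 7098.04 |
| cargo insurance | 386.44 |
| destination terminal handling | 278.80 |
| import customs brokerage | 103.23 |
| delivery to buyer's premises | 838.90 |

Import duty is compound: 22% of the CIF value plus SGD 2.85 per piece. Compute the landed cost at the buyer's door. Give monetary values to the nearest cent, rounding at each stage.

Total landed cost: SGD 368012.04

FOB: the seller bears costs until goods are on board at the origin port; the buyer bears freight, insurance and all costs thereafter.
Already in the invoice (seller's account under FOB): inland to port, export clearance, origin terminal — exclude.
CIF value = FOB price + freight + insurance = 242417.62 + 7098.04 + 386.44 = 249902.10
Ad valorem component: 249902.10 × 22% = 54978.46
Specific component: 21723 × 2.85 = 61910.55
Import duty = 54978.46 + 61910.55 = 116889.01
Buyer bears: freight 7098.04 + insurance 386.44 + destination terminal 278.80 + brokerage 103.23 + delivery 838.90 + duty 116889.01 = 125594.42
Landed cost = invoice 242417.62 + 125594.42 = 368012.04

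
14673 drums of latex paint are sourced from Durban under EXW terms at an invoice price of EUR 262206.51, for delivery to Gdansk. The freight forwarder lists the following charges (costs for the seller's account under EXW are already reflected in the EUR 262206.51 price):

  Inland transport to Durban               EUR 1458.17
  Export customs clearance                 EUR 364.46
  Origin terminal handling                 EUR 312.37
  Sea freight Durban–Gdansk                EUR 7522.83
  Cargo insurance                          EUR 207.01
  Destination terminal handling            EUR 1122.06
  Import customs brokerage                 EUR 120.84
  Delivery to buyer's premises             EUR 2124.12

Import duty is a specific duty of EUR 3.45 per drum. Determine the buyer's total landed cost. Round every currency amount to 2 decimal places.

EXW: the seller makes goods available at their premises; the buyer bears all onward costs.
CIF value = EXW price + inland to port + export clearance + origin terminal + freight + insurance = 262206.51 + 1458.17 + 364.46 + 312.37 + 7522.83 + 207.01 = 272071.35
Import duty = 14673 × 3.45 = 50621.85
Buyer bears: inland to port 1458.17 + export clearance 364.46 + origin terminal 312.37 + freight 7522.83 + insurance 207.01 + destination terminal 1122.06 + brokerage 120.84 + delivery 2124.12 + duty 50621.85 = 63853.71
Landed cost = invoice 262206.51 + 63853.71 = 326060.22

Total landed cost: EUR 326060.22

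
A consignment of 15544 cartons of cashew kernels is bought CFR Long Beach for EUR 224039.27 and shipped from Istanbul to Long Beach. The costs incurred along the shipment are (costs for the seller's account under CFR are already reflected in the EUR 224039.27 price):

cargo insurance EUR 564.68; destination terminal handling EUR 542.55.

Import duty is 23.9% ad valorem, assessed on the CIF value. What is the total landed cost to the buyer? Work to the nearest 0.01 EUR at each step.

CFR: the seller pays costs through ocean freight to the destination port, but not insurance.
CIF value = CFR price + insurance = 224039.27 + 564.68 = 224603.95
Import duty = 224603.95 × 23.9% = 53680.34
Buyer bears: insurance 564.68 + destination terminal 542.55 + duty 53680.34 = 54787.57
Landed cost = invoice 224039.27 + 54787.57 = 278826.84

Total landed cost: EUR 278826.84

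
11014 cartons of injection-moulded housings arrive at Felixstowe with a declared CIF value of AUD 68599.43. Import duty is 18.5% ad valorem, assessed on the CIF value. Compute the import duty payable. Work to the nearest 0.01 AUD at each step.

Import duty: AUD 12690.89

Import duty = 68599.43 × 18.5% = 12690.89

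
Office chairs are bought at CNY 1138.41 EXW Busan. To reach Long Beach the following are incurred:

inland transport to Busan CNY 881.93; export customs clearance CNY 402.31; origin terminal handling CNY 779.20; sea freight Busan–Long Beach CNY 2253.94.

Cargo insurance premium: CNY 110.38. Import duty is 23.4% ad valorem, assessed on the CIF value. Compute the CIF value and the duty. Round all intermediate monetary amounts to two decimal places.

CIF = EXW price + pre-shipment costs + freight + insurance
CIF = 1138.41 + 881.93 + 402.31 + 779.20 + 2253.94 + 110.38 = 5566.17
Import duty = 5566.17 × 23.4% = 1302.48

CIF value: CNY 5566.17; import duty: CNY 1302.48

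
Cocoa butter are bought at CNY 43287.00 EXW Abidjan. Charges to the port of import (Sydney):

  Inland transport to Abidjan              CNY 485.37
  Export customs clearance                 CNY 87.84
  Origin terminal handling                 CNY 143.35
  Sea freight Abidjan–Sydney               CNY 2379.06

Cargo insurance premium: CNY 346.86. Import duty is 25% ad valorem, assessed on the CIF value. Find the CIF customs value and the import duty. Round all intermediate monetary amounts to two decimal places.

CIF = EXW price + pre-shipment costs + freight + insurance
CIF = 43287.00 + 485.37 + 87.84 + 143.35 + 2379.06 + 346.86 = 46729.48
Import duty = 46729.48 × 25% = 11682.37

CIF value: CNY 46729.48; import duty: CNY 11682.37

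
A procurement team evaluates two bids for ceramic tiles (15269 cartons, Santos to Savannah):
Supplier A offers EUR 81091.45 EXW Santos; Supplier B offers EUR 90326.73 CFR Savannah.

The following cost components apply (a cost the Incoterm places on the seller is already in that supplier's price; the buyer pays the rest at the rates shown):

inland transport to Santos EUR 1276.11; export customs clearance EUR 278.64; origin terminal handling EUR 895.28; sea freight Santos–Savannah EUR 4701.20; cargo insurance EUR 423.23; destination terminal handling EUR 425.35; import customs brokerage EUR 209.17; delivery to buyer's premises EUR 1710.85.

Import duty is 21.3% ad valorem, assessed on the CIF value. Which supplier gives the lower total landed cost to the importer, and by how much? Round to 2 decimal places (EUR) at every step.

Supplier A is cheaper by EUR 2527.95

Supplier A (EXW):
CIF value = EXW price + inland to port + export clearance + origin terminal + freight + insurance = 81091.45 + 1276.11 + 278.64 + 895.28 + 4701.20 + 423.23 = 88665.91
Import duty = 88665.91 × 21.3% = 18885.84
Buyer bears (A): 1276.11 + 278.64 + 895.28 + 4701.20 + 423.23 + 425.35 + 209.17 + 1710.85 = 9919.83
Landed cost (A) = invoice 81091.45 + 9919.83 + duty 18885.84 = 109897.12
Supplier B (CFR):
CIF value = CFR price + insurance = 90326.73 + 423.23 = 90749.96
Import duty = 90749.96 × 21.3% = 19329.74
Buyer bears (B): 423.23 + 425.35 + 209.17 + 1710.85 = 2768.60
Landed cost (B) = invoice 90326.73 + 2768.60 + duty 19329.74 = 112425.07
Difference = |109897.12 − 112425.07| = 2527.95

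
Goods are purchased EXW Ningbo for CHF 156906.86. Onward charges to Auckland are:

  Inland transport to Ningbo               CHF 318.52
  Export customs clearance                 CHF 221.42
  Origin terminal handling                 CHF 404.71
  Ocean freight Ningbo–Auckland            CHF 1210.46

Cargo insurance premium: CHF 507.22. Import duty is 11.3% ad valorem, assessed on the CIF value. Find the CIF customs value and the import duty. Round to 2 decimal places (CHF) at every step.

CIF = EXW price + pre-shipment costs + freight + insurance
CIF = 156906.86 + 318.52 + 221.42 + 404.71 + 1210.46 + 507.22 = 159569.19
Import duty = 159569.19 × 11.3% = 18031.32

CIF value: CHF 159569.19; import duty: CHF 18031.32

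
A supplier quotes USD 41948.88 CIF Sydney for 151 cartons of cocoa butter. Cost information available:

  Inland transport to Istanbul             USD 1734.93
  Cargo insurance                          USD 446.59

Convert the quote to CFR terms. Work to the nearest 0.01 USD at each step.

CFR price: USD 41502.29

Not relevant to the conversion: inland to port — on the seller under both CIF and CFR; already in the CIF price and stays in the CFR price.
From CIF to CFR, the seller no longer bears: insurance.
CFR price = 41948.88 − 446.59 = 41502.29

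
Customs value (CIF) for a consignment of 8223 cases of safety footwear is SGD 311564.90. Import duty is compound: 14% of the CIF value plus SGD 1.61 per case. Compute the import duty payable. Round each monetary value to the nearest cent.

Import duty: SGD 56858.12

Ad valorem component: 311564.90 × 14% = 43619.09
Specific component: 8223 × 1.61 = 13239.03
Import duty = 43619.09 + 13239.03 = 56858.12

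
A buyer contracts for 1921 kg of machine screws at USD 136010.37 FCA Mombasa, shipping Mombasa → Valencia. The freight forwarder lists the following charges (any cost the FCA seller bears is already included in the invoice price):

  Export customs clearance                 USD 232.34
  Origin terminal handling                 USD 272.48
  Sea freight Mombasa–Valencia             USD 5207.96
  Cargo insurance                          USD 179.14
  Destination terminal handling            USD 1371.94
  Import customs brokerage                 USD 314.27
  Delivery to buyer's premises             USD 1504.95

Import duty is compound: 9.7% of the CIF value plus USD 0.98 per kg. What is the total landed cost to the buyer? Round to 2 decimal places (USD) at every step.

FCA: the seller delivers export-cleared goods to the carrier; the buyer bears costs from that point.
Already in the invoice (seller's account under FCA): export clearance — exclude.
CIF value = FCA price + origin terminal + freight + insurance = 136010.37 + 272.48 + 5207.96 + 179.14 = 141669.95
Ad valorem component: 141669.95 × 9.7% = 13741.99
Specific component: 1921 × 0.98 = 1882.58
Import duty = 13741.99 + 1882.58 = 15624.57
Buyer bears: origin terminal 272.48 + freight 5207.96 + insurance 179.14 + destination terminal 1371.94 + brokerage 314.27 + delivery 1504.95 + duty 15624.57 = 24475.31
Landed cost = invoice 136010.37 + 24475.31 = 160485.68

Total landed cost: USD 160485.68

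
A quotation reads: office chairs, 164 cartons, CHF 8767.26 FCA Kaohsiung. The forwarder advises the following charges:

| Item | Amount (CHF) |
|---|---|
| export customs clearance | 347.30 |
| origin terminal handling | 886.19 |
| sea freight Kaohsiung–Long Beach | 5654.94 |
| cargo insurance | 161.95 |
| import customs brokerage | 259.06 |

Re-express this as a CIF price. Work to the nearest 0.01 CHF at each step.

Not relevant to the conversion: export clearance — on the seller under both FCA and CIF; already in the FCA price and stays in the CIF price. brokerage — on the buyer under both terms; not part of either seller's price.
From FCA to CIF, the seller additionally bears: origin terminal, freight, insurance.
CIF price = 8767.26 + 886.19 + 5654.94 + 161.95 = 15470.34

CIF price: CHF 15470.34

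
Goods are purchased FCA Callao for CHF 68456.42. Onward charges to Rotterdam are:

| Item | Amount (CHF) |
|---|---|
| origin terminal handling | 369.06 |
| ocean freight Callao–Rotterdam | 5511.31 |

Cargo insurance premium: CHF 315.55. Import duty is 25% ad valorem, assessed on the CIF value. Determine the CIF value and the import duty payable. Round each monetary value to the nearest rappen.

CIF = FCA price + pre-shipment costs + freight + insurance
CIF = 68456.42 + 369.06 + 5511.31 + 315.55 = 74652.34
Import duty = 74652.34 × 25% = 18663.09

CIF value: CHF 74652.34; import duty: CHF 18663.09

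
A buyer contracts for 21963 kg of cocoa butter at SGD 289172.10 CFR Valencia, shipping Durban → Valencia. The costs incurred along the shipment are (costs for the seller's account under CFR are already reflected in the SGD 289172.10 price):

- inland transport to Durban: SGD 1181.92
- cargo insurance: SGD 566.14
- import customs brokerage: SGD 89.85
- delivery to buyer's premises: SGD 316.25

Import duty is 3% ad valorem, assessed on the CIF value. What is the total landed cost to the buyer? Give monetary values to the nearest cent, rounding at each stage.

CFR: the seller pays costs through ocean freight to the destination port, but not insurance.
Already in the invoice (seller's account under CFR): inland to port — exclude.
CIF value = CFR price + insurance = 289172.10 + 566.14 = 289738.24
Import duty = 289738.24 × 3% = 8692.15
Buyer bears: insurance 566.14 + brokerage 89.85 + delivery 316.25 + duty 8692.15 = 9664.39
Landed cost = invoice 289172.10 + 9664.39 = 298836.49

Total landed cost: SGD 298836.49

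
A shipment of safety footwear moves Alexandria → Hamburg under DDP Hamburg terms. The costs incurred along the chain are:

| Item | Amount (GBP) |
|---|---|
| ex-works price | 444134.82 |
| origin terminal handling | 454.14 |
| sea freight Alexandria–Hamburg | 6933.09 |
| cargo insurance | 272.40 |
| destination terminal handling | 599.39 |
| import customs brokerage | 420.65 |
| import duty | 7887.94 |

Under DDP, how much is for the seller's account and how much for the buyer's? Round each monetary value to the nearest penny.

Seller: GBP 460702.43; buyer: GBP 0.00

DDP: the seller bears all costs including import duty.
Seller's account: goods 444134.82 + origin terminal 454.14 + freight 6933.09 + insurance 272.40 + destination terminal 599.39 + brokerage 420.65 + duty 7887.94 = 460702.43
Buyer's account: 0.00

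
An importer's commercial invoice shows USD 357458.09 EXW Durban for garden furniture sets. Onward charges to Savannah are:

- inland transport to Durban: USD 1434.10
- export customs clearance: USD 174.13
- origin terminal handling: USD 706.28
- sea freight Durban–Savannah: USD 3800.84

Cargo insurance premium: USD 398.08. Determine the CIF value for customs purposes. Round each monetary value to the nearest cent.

CIF = EXW price + pre-shipment costs + freight + insurance
CIF = 357458.09 + 1434.10 + 174.13 + 706.28 + 3800.84 + 398.08 = 363971.52

CIF value: USD 363971.52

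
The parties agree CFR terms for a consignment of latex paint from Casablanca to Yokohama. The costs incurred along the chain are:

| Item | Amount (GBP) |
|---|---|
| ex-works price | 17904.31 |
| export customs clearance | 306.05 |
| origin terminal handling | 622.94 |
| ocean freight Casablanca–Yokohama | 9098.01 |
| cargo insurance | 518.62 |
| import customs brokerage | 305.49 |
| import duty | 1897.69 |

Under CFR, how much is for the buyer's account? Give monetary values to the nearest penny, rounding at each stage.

Buyer's account: GBP 2721.80

CFR: the seller pays costs through ocean freight to the destination port, but not insurance.
Seller's account: goods 17904.31 + export clearance 306.05 + origin terminal 622.94 + freight 9098.01 = 27931.31
Buyer's account: insurance 518.62 + brokerage 305.49 + duty 1897.69 = 2721.80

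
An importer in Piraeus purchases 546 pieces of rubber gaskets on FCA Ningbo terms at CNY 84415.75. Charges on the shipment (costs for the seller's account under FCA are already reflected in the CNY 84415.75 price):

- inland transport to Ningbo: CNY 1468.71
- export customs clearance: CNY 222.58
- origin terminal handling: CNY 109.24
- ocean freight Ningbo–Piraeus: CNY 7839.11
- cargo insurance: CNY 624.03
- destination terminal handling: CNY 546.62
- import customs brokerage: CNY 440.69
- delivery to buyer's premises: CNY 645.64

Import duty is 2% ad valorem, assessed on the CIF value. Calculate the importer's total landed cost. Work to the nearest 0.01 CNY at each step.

FCA: the seller delivers export-cleared goods to the carrier; the buyer bears costs from that point.
Already in the invoice (seller's account under FCA): inland to port, export clearance — exclude.
CIF value = FCA price + origin terminal + freight + insurance = 84415.75 + 109.24 + 7839.11 + 624.03 = 92988.13
Import duty = 92988.13 × 2% = 1859.76
Buyer bears: origin terminal 109.24 + freight 7839.11 + insurance 624.03 + destination terminal 546.62 + brokerage 440.69 + delivery 645.64 + duty 1859.76 = 12065.09
Landed cost = invoice 84415.75 + 12065.09 = 96480.84

Total landed cost: CNY 96480.84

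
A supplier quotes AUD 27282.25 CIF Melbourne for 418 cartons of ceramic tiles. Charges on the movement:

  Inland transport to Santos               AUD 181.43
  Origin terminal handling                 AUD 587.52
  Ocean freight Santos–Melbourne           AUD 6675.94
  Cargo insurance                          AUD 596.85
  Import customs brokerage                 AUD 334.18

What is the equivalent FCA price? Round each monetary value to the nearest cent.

FCA price: AUD 19421.94

Not relevant to the conversion: inland to port — on the seller under both CIF and FCA; already in the CIF price and stays in the FCA price. brokerage — on the buyer under both terms; not part of either seller's price.
From CIF to FCA, the seller no longer bears: origin terminal, freight, insurance.
FCA price = 27282.25 − 587.52 − 6675.94 − 596.85 = 19421.94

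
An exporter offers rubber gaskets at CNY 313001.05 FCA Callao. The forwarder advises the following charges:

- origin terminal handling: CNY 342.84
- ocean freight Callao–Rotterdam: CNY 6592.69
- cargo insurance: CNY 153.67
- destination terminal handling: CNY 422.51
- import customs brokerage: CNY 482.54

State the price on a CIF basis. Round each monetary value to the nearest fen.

Not relevant to the conversion: destination terminal, brokerage — on the buyer under both terms; not part of either seller's price.
From FCA to CIF, the seller additionally bears: origin terminal, freight, insurance.
CIF price = 313001.05 + 342.84 + 6592.69 + 153.67 = 320090.25

CIF price: CNY 320090.25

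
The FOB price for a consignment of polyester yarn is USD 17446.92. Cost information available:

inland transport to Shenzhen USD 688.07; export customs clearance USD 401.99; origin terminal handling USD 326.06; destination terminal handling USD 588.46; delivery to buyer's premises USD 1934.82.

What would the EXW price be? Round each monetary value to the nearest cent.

Not relevant to the conversion: delivery, destination terminal — on the buyer under both terms; not part of either seller's price.
From FOB to EXW, the seller no longer bears: inland to port, export clearance, origin terminal.
EXW price = 17446.92 − 688.07 − 401.99 − 326.06 = 16030.80

EXW price: USD 16030.80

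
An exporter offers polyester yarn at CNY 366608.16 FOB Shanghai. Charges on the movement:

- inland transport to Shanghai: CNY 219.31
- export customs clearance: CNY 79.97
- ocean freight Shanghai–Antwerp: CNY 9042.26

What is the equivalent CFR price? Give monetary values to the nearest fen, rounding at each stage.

Not relevant to the conversion: inland to port, export clearance — on the seller under both FOB and CFR; already in the FOB price and stays in the CFR price.
From FOB to CFR, the seller additionally bears: freight.
CFR price = 366608.16 + 9042.26 = 375650.42

CFR price: CNY 375650.42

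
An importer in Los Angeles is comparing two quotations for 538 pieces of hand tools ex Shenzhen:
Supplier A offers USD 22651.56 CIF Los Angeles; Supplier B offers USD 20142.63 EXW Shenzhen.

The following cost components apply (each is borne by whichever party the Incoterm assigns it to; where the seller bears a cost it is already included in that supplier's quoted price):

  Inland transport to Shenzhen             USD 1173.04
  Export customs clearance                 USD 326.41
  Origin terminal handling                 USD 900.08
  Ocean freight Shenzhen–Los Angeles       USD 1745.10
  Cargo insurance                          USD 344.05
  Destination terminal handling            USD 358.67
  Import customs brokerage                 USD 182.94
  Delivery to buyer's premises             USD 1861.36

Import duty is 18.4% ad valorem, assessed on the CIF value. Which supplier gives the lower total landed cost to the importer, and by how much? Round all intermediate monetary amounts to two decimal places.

Supplier A is cheaper by USD 2344.02

Supplier A (CIF):
The CIF price already equals the CIF value: 22651.56
Import duty = 22651.56 × 18.4% = 4167.89
Buyer bears (A): 358.67 + 182.94 + 1861.36 = 2402.97
Landed cost (A) = invoice 22651.56 + 2402.97 + duty 4167.89 = 29222.42
Supplier B (EXW):
CIF value = EXW price + inland to port + export clearance + origin terminal + freight + insurance = 20142.63 + 1173.04 + 326.41 + 900.08 + 1745.10 + 344.05 = 24631.31
Import duty = 24631.31 × 18.4% = 4532.16
Buyer bears (B): 1173.04 + 326.41 + 900.08 + 1745.10 + 344.05 + 358.67 + 182.94 + 1861.36 = 6891.65
Landed cost (B) = invoice 20142.63 + 6891.65 + duty 4532.16 = 31566.44
Difference = |29222.42 − 31566.44| = 2344.02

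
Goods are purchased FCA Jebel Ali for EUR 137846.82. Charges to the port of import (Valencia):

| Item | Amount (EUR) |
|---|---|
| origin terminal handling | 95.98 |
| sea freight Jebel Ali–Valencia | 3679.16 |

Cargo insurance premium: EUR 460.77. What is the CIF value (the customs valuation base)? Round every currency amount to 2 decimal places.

CIF = FCA price + pre-shipment costs + freight + insurance
CIF = 137846.82 + 95.98 + 3679.16 + 460.77 = 142082.73

CIF value: EUR 142082.73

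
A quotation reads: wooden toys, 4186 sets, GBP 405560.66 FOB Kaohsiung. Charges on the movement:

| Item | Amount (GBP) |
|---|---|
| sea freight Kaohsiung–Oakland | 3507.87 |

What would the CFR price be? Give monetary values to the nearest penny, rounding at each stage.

CFR price: GBP 409068.53

From FOB to CFR, the seller additionally bears: freight.
CFR price = 405560.66 + 3507.87 = 409068.53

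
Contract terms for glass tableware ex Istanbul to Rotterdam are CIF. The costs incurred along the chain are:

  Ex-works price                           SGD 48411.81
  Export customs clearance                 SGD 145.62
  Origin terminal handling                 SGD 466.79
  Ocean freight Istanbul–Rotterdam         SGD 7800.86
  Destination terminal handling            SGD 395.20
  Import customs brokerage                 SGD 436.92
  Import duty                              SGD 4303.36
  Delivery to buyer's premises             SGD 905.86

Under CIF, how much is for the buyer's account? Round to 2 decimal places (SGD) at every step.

CIF: the seller pays costs through ocean freight and marine insurance to the destination port.
Seller's account: goods 48411.81 + export clearance 145.62 + origin terminal 466.79 + freight 7800.86 = 56825.08
Buyer's account: destination terminal 395.20 + brokerage 436.92 + duty 4303.36 + delivery 905.86 = 6041.34

Buyer's account: SGD 6041.34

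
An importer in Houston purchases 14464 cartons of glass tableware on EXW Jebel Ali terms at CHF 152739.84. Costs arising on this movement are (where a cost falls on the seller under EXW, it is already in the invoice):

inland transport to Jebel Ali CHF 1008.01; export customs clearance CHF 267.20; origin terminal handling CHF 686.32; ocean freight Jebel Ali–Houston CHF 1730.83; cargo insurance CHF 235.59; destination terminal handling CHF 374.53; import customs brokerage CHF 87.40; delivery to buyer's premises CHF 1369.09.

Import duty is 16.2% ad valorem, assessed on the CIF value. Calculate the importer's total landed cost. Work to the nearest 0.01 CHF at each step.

EXW: the seller makes goods available at their premises; the buyer bears all onward costs.
CIF value = EXW price + inland to port + export clearance + origin terminal + freight + insurance = 152739.84 + 1008.01 + 267.20 + 686.32 + 1730.83 + 235.59 = 156667.79
Import duty = 156667.79 × 16.2% = 25380.18
Buyer bears: inland to port 1008.01 + export clearance 267.20 + origin terminal 686.32 + freight 1730.83 + insurance 235.59 + destination terminal 374.53 + brokerage 87.40 + delivery 1369.09 + duty 25380.18 = 31139.15
Landed cost = invoice 152739.84 + 31139.15 = 183878.99

Total landed cost: CHF 183878.99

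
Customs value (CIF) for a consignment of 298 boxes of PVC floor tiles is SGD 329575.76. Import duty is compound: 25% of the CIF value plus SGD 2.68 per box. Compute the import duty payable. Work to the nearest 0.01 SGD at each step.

Ad valorem component: 329575.76 × 25% = 82393.94
Specific component: 298 × 2.68 = 798.64
Import duty = 82393.94 + 798.64 = 83192.58

Import duty: SGD 83192.58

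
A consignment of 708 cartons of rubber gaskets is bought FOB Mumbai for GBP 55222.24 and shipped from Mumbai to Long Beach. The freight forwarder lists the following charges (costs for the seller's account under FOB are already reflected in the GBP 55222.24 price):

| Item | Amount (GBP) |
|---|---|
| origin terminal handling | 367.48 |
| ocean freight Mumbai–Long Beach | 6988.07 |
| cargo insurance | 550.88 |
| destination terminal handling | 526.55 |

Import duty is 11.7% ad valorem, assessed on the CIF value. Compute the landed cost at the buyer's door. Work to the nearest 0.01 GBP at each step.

Total landed cost: GBP 70630.80

FOB: the seller bears costs until goods are on board at the origin port; the buyer bears freight, insurance and all costs thereafter.
Already in the invoice (seller's account under FOB): origin terminal — exclude.
CIF value = FOB price + freight + insurance = 55222.24 + 6988.07 + 550.88 = 62761.19
Import duty = 62761.19 × 11.7% = 7343.06
Buyer bears: freight 6988.07 + insurance 550.88 + destination terminal 526.55 + duty 7343.06 = 15408.56
Landed cost = invoice 55222.24 + 15408.56 = 70630.80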